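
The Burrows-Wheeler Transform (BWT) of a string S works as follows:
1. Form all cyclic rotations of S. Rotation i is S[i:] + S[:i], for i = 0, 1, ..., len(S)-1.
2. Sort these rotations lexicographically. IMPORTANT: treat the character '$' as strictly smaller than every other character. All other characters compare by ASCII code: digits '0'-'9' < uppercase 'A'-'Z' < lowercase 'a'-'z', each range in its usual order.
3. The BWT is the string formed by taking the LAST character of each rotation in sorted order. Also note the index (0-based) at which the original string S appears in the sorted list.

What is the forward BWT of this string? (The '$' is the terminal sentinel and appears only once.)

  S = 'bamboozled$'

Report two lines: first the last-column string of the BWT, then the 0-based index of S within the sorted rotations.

All 11 rotations (rotation i = S[i:]+S[:i]):
  rot[0] = bamboozled$
  rot[1] = amboozled$b
  rot[2] = mboozled$ba
  rot[3] = boozled$bam
  rot[4] = oozled$bamb
  rot[5] = ozled$bambo
  rot[6] = zled$bamboo
  rot[7] = led$bambooz
  rot[8] = ed$bamboozl
  rot[9] = d$bamboozle
  rot[10] = $bamboozled
Sorted (with $ < everything):
  sorted[0] = $bamboozled  (last char: 'd')
  sorted[1] = amboozled$b  (last char: 'b')
  sorted[2] = bamboozled$  (last char: '$')
  sorted[3] = boozled$bam  (last char: 'm')
  sorted[4] = d$bamboozle  (last char: 'e')
  sorted[5] = ed$bamboozl  (last char: 'l')
  sorted[6] = led$bambooz  (last char: 'z')
  sorted[7] = mboozled$ba  (last char: 'a')
  sorted[8] = oozled$bamb  (last char: 'b')
  sorted[9] = ozled$bambo  (last char: 'o')
  sorted[10] = zled$bamboo  (last char: 'o')
Last column: db$melzaboo
Original string S is at sorted index 2

Answer: db$melzaboo
2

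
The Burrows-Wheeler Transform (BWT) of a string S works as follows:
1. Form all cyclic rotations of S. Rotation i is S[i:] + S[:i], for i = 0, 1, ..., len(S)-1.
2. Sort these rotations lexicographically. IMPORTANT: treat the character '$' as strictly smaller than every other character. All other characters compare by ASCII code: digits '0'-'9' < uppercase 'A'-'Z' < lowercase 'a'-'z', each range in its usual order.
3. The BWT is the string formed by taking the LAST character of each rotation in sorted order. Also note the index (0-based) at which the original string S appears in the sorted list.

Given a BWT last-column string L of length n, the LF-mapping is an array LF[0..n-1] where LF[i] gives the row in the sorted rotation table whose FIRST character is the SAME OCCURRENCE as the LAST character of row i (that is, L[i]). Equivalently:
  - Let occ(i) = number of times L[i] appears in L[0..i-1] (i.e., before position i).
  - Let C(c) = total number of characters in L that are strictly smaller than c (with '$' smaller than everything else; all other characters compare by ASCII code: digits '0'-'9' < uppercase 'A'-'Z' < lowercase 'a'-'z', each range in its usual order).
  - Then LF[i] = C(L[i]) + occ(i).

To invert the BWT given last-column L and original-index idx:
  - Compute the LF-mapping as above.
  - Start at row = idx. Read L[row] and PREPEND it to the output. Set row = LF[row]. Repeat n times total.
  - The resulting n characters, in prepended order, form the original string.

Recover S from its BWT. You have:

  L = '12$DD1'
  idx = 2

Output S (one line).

Answer: 1DD21$

Derivation:
LF mapping: 1 3 0 4 5 2
Walk LF starting at row 2, prepending L[row]:
  step 1: row=2, L[2]='$', prepend. Next row=LF[2]=0
  step 2: row=0, L[0]='1', prepend. Next row=LF[0]=1
  step 3: row=1, L[1]='2', prepend. Next row=LF[1]=3
  step 4: row=3, L[3]='D', prepend. Next row=LF[3]=4
  step 5: row=4, L[4]='D', prepend. Next row=LF[4]=5
  step 6: row=5, L[5]='1', prepend. Next row=LF[5]=2
Reversed output: 1DD21$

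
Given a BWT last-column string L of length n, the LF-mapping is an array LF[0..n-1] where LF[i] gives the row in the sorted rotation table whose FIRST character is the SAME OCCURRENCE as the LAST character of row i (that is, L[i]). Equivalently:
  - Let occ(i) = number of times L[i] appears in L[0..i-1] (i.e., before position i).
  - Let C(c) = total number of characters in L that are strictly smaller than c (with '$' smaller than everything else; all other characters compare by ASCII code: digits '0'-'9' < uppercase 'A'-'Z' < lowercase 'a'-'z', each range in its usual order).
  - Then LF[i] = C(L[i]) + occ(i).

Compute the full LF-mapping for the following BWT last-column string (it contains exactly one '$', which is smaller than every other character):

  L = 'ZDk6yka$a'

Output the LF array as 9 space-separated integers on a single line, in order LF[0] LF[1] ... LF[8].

Char counts: '$':1, '6':1, 'D':1, 'Z':1, 'a':2, 'k':2, 'y':1
C (first-col start): C('$')=0, C('6')=1, C('D')=2, C('Z')=3, C('a')=4, C('k')=6, C('y')=8
L[0]='Z': occ=0, LF[0]=C('Z')+0=3+0=3
L[1]='D': occ=0, LF[1]=C('D')+0=2+0=2
L[2]='k': occ=0, LF[2]=C('k')+0=6+0=6
L[3]='6': occ=0, LF[3]=C('6')+0=1+0=1
L[4]='y': occ=0, LF[4]=C('y')+0=8+0=8
L[5]='k': occ=1, LF[5]=C('k')+1=6+1=7
L[6]='a': occ=0, LF[6]=C('a')+0=4+0=4
L[7]='$': occ=0, LF[7]=C('$')+0=0+0=0
L[8]='a': occ=1, LF[8]=C('a')+1=4+1=5

Answer: 3 2 6 1 8 7 4 0 5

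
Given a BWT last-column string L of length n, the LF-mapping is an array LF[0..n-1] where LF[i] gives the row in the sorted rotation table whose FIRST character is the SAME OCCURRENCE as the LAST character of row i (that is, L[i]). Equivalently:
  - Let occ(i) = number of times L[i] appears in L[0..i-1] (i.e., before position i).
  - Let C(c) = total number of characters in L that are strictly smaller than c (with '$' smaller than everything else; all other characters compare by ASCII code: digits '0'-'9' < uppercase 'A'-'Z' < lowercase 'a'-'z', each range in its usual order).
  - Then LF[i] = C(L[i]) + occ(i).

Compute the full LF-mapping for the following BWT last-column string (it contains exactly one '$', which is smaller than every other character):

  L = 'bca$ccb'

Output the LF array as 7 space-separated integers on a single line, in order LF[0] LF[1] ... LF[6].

Char counts: '$':1, 'a':1, 'b':2, 'c':3
C (first-col start): C('$')=0, C('a')=1, C('b')=2, C('c')=4
L[0]='b': occ=0, LF[0]=C('b')+0=2+0=2
L[1]='c': occ=0, LF[1]=C('c')+0=4+0=4
L[2]='a': occ=0, LF[2]=C('a')+0=1+0=1
L[3]='$': occ=0, LF[3]=C('$')+0=0+0=0
L[4]='c': occ=1, LF[4]=C('c')+1=4+1=5
L[5]='c': occ=2, LF[5]=C('c')+2=4+2=6
L[6]='b': occ=1, LF[6]=C('b')+1=2+1=3

Answer: 2 4 1 0 5 6 3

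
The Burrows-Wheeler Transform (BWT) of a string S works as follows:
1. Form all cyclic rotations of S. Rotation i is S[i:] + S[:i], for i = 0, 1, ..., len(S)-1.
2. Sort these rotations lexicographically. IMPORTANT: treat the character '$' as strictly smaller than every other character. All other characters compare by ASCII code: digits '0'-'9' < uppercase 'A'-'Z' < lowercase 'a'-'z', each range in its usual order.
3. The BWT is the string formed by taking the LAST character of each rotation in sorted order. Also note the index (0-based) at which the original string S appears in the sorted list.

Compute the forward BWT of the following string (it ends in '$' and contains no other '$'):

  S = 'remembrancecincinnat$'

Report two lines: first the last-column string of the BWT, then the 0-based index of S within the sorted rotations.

All 21 rotations (rotation i = S[i:]+S[:i]):
  rot[0] = remembrancecincinnat$
  rot[1] = emembrancecincinnat$r
  rot[2] = membrancecincinnat$re
  rot[3] = embrancecincinnat$rem
  rot[4] = mbrancecincinnat$reme
  rot[5] = brancecincinnat$remem
  rot[6] = rancecincinnat$rememb
  rot[7] = ancecincinnat$remembr
  rot[8] = ncecincinnat$remembra
  rot[9] = cecincinnat$remembran
  rot[10] = ecincinnat$remembranc
  rot[11] = cincinnat$remembrance
  rot[12] = incinnat$remembrancec
  rot[13] = ncinnat$remembranceci
  rot[14] = cinnat$remembrancecin
  rot[15] = innat$remembrancecinc
  rot[16] = nnat$remembrancecinci
  rot[17] = nat$remembrancecincin
  rot[18] = at$remembrancecincinn
  rot[19] = t$remembrancecincinna
  rot[20] = $remembrancecincinnat
Sorted (with $ < everything):
  sorted[0] = $remembrancecincinnat  (last char: 't')
  sorted[1] = ancecincinnat$remembr  (last char: 'r')
  sorted[2] = at$remembrancecincinn  (last char: 'n')
  sorted[3] = brancecincinnat$remem  (last char: 'm')
  sorted[4] = cecincinnat$remembran  (last char: 'n')
  sorted[5] = cincinnat$remembrance  (last char: 'e')
  sorted[6] = cinnat$remembrancecin  (last char: 'n')
  sorted[7] = ecincinnat$remembranc  (last char: 'c')
  sorted[8] = embrancecincinnat$rem  (last char: 'm')
  sorted[9] = emembrancecincinnat$r  (last char: 'r')
  sorted[10] = incinnat$remembrancec  (last char: 'c')
  sorted[11] = innat$remembrancecinc  (last char: 'c')
  sorted[12] = mbrancecincinnat$reme  (last char: 'e')
  sorted[13] = membrancecincinnat$re  (last char: 'e')
  sorted[14] = nat$remembrancecincin  (last char: 'n')
  sorted[15] = ncecincinnat$remembra  (last char: 'a')
  sorted[16] = ncinnat$remembranceci  (last char: 'i')
  sorted[17] = nnat$remembrancecinci  (last char: 'i')
  sorted[18] = rancecincinnat$rememb  (last char: 'b')
  sorted[19] = remembrancecincinnat$  (last char: '$')
  sorted[20] = t$remembrancecincinna  (last char: 'a')
Last column: trnmnencmrcceenaiib$a
Original string S is at sorted index 19

Answer: trnmnencmrcceenaiib$a
19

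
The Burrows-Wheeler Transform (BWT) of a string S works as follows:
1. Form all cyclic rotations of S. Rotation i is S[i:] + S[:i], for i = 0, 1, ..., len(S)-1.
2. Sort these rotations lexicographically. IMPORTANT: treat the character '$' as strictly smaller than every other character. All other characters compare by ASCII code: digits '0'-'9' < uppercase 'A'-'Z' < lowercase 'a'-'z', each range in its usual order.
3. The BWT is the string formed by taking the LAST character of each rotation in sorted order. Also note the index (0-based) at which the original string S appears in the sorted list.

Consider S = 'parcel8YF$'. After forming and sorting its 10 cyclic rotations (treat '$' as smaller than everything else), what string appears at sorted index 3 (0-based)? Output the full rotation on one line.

Answer: YF$parcel8

Derivation:
All 10 rotations (rotation i = S[i:]+S[:i]):
  rot[0] = parcel8YF$
  rot[1] = arcel8YF$p
  rot[2] = rcel8YF$pa
  rot[3] = cel8YF$par
  rot[4] = el8YF$parc
  rot[5] = l8YF$parce
  rot[6] = 8YF$parcel
  rot[7] = YF$parcel8
  rot[8] = F$parcel8Y
  rot[9] = $parcel8YF
Sorted (with $ < everything):
  sorted[0] = $parcel8YF
  sorted[1] = 8YF$parcel
  sorted[2] = F$parcel8Y
  sorted[3] = YF$parcel8
  sorted[4] = arcel8YF$p
  sorted[5] = cel8YF$par
  sorted[6] = el8YF$parc
  sorted[7] = l8YF$parce
  sorted[8] = parcel8YF$
  sorted[9] = rcel8YF$pa
sorted[3] = YF$parcel8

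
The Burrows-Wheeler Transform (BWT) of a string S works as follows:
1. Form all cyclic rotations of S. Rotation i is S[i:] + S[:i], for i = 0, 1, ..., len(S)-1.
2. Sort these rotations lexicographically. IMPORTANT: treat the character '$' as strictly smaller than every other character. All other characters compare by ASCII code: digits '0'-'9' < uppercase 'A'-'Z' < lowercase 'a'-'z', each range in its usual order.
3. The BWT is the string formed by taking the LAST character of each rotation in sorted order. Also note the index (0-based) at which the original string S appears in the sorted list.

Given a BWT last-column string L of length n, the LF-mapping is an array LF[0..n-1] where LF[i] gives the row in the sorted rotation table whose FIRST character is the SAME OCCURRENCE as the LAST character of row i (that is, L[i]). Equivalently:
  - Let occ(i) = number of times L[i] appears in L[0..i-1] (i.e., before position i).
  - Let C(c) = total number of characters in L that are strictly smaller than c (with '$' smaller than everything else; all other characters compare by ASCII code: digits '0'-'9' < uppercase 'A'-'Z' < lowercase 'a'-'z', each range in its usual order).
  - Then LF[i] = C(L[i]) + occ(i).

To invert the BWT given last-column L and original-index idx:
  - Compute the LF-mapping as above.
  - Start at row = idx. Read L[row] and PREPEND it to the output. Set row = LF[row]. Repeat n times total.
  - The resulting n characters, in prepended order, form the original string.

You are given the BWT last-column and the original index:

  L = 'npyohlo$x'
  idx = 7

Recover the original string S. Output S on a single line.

Answer: xylophon$

Derivation:
LF mapping: 3 6 8 4 1 2 5 0 7
Walk LF starting at row 7, prepending L[row]:
  step 1: row=7, L[7]='$', prepend. Next row=LF[7]=0
  step 2: row=0, L[0]='n', prepend. Next row=LF[0]=3
  step 3: row=3, L[3]='o', prepend. Next row=LF[3]=4
  step 4: row=4, L[4]='h', prepend. Next row=LF[4]=1
  step 5: row=1, L[1]='p', prepend. Next row=LF[1]=6
  step 6: row=6, L[6]='o', prepend. Next row=LF[6]=5
  step 7: row=5, L[5]='l', prepend. Next row=LF[5]=2
  step 8: row=2, L[2]='y', prepend. Next row=LF[2]=8
  step 9: row=8, L[8]='x', prepend. Next row=LF[8]=7
Reversed output: xylophon$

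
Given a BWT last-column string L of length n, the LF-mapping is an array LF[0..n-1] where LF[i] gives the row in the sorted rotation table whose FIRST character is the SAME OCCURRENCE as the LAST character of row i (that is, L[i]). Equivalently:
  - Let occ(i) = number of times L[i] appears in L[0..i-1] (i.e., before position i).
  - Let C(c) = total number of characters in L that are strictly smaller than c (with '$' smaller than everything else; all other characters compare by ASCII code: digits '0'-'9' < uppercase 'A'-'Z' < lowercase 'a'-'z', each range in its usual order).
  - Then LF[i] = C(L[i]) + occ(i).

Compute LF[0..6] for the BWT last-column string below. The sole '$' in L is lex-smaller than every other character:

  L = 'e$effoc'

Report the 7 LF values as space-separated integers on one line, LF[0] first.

Char counts: '$':1, 'c':1, 'e':2, 'f':2, 'o':1
C (first-col start): C('$')=0, C('c')=1, C('e')=2, C('f')=4, C('o')=6
L[0]='e': occ=0, LF[0]=C('e')+0=2+0=2
L[1]='$': occ=0, LF[1]=C('$')+0=0+0=0
L[2]='e': occ=1, LF[2]=C('e')+1=2+1=3
L[3]='f': occ=0, LF[3]=C('f')+0=4+0=4
L[4]='f': occ=1, LF[4]=C('f')+1=4+1=5
L[5]='o': occ=0, LF[5]=C('o')+0=6+0=6
L[6]='c': occ=0, LF[6]=C('c')+0=1+0=1

Answer: 2 0 3 4 5 6 1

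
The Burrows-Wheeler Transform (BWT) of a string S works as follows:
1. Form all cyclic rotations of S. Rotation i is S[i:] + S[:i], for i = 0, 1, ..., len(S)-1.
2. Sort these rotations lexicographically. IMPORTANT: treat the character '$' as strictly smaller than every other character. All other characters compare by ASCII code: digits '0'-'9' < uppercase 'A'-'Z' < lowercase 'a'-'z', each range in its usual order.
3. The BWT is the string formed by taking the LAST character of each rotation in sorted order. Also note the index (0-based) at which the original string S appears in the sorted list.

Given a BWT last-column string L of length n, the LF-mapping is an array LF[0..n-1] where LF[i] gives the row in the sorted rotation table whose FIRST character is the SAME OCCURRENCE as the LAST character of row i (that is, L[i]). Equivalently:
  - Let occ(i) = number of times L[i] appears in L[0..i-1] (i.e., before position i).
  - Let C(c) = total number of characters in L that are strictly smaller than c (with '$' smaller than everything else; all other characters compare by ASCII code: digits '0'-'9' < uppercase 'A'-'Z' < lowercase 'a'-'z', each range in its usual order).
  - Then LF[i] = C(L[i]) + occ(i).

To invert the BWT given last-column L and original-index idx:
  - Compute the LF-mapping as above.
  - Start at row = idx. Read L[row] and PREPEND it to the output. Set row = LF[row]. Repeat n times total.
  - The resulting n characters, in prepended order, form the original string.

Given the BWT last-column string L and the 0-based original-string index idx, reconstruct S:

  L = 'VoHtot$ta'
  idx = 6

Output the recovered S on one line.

LF mapping: 2 4 1 6 5 7 0 8 3
Walk LF starting at row 6, prepending L[row]:
  step 1: row=6, L[6]='$', prepend. Next row=LF[6]=0
  step 2: row=0, L[0]='V', prepend. Next row=LF[0]=2
  step 3: row=2, L[2]='H', prepend. Next row=LF[2]=1
  step 4: row=1, L[1]='o', prepend. Next row=LF[1]=4
  step 5: row=4, L[4]='o', prepend. Next row=LF[4]=5
  step 6: row=5, L[5]='t', prepend. Next row=LF[5]=7
  step 7: row=7, L[7]='t', prepend. Next row=LF[7]=8
  step 8: row=8, L[8]='a', prepend. Next row=LF[8]=3
  step 9: row=3, L[3]='t', prepend. Next row=LF[3]=6
Reversed output: tattooHV$

Answer: tattooHV$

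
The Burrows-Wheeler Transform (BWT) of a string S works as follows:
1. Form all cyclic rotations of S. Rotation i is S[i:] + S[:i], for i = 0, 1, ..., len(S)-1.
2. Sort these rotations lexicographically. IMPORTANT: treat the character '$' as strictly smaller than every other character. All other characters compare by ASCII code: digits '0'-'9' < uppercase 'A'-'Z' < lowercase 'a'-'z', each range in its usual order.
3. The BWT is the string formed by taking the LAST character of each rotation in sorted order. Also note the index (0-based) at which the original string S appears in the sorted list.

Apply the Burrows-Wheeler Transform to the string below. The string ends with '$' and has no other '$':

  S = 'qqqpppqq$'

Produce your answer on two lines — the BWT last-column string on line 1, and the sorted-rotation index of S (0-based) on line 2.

Answer: qqppqqpq$
8

Derivation:
All 9 rotations (rotation i = S[i:]+S[:i]):
  rot[0] = qqqpppqq$
  rot[1] = qqpppqq$q
  rot[2] = qpppqq$qq
  rot[3] = pppqq$qqq
  rot[4] = ppqq$qqqp
  rot[5] = pqq$qqqpp
  rot[6] = qq$qqqppp
  rot[7] = q$qqqpppq
  rot[8] = $qqqpppqq
Sorted (with $ < everything):
  sorted[0] = $qqqpppqq  (last char: 'q')
  sorted[1] = pppqq$qqq  (last char: 'q')
  sorted[2] = ppqq$qqqp  (last char: 'p')
  sorted[3] = pqq$qqqpp  (last char: 'p')
  sorted[4] = q$qqqpppq  (last char: 'q')
  sorted[5] = qpppqq$qq  (last char: 'q')
  sorted[6] = qq$qqqppp  (last char: 'p')
  sorted[7] = qqpppqq$q  (last char: 'q')
  sorted[8] = qqqpppqq$  (last char: '$')
Last column: qqppqqpq$
Original string S is at sorted index 8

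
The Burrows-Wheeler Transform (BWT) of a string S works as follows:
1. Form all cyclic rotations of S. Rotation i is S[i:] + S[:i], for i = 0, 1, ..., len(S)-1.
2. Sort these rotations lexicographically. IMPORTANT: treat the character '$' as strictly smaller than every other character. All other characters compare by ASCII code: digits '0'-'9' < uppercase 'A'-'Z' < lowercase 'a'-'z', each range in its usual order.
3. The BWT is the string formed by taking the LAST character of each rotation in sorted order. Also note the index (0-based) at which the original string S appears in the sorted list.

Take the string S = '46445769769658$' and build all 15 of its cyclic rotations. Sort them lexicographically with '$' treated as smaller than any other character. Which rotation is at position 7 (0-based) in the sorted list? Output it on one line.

All 15 rotations (rotation i = S[i:]+S[:i]):
  rot[0] = 46445769769658$
  rot[1] = 6445769769658$4
  rot[2] = 445769769658$46
  rot[3] = 45769769658$464
  rot[4] = 5769769658$4644
  rot[5] = 769769658$46445
  rot[6] = 69769658$464457
  rot[7] = 9769658$4644576
  rot[8] = 769658$46445769
  rot[9] = 69658$464457697
  rot[10] = 9658$4644576976
  rot[11] = 658$46445769769
  rot[12] = 58$464457697696
  rot[13] = 8$4644576976965
  rot[14] = $46445769769658
Sorted (with $ < everything):
  sorted[0] = $46445769769658
  sorted[1] = 445769769658$46
  sorted[2] = 45769769658$464
  sorted[3] = 46445769769658$
  sorted[4] = 5769769658$4644
  sorted[5] = 58$464457697696
  sorted[6] = 6445769769658$4
  sorted[7] = 658$46445769769
  sorted[8] = 69658$464457697
  sorted[9] = 69769658$464457
  sorted[10] = 769658$46445769
  sorted[11] = 769769658$46445
  sorted[12] = 8$4644576976965
  sorted[13] = 9658$4644576976
  sorted[14] = 9769658$4644576
sorted[7] = 658$46445769769

Answer: 658$46445769769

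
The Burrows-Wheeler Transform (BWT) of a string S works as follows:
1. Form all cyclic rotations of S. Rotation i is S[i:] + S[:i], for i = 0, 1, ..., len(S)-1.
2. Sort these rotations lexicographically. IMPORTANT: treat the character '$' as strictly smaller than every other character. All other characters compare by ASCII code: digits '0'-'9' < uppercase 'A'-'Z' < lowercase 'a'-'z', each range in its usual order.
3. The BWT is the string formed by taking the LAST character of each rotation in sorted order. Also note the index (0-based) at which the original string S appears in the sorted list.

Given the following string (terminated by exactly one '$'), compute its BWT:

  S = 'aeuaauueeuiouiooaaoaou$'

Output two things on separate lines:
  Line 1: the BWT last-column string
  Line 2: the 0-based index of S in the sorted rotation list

Answer: uou$aoauaeuuoaiaioeuoea
3

Derivation:
All 23 rotations (rotation i = S[i:]+S[:i]):
  rot[0] = aeuaauueeuiouiooaaoaou$
  rot[1] = euaauueeuiouiooaaoaou$a
  rot[2] = uaauueeuiouiooaaoaou$ae
  rot[3] = aauueeuiouiooaaoaou$aeu
  rot[4] = auueeuiouiooaaoaou$aeua
  rot[5] = uueeuiouiooaaoaou$aeuaa
  rot[6] = ueeuiouiooaaoaou$aeuaau
  rot[7] = eeuiouiooaaoaou$aeuaauu
  rot[8] = euiouiooaaoaou$aeuaauue
  rot[9] = uiouiooaaoaou$aeuaauuee
  rot[10] = iouiooaaoaou$aeuaauueeu
  rot[11] = ouiooaaoaou$aeuaauueeui
  rot[12] = uiooaaoaou$aeuaauueeuio
  rot[13] = iooaaoaou$aeuaauueeuiou
  rot[14] = ooaaoaou$aeuaauueeuioui
  rot[15] = oaaoaou$aeuaauueeuiouio
  rot[16] = aaoaou$aeuaauueeuiouioo
  rot[17] = aoaou$aeuaauueeuiouiooa
  rot[18] = oaou$aeuaauueeuiouiooaa
  rot[19] = aou$aeuaauueeuiouiooaao
  rot[20] = ou$aeuaauueeuiouiooaaoa
  rot[21] = u$aeuaauueeuiouiooaaoao
  rot[22] = $aeuaauueeuiouiooaaoaou
Sorted (with $ < everything):
  sorted[0] = $aeuaauueeuiouiooaaoaou  (last char: 'u')
  sorted[1] = aaoaou$aeuaauueeuiouioo  (last char: 'o')
  sorted[2] = aauueeuiouiooaaoaou$aeu  (last char: 'u')
  sorted[3] = aeuaauueeuiouiooaaoaou$  (last char: '$')
  sorted[4] = aoaou$aeuaauueeuiouiooa  (last char: 'a')
  sorted[5] = aou$aeuaauueeuiouiooaao  (last char: 'o')
  sorted[6] = auueeuiouiooaaoaou$aeua  (last char: 'a')
  sorted[7] = eeuiouiooaaoaou$aeuaauu  (last char: 'u')
  sorted[8] = euaauueeuiouiooaaoaou$a  (last char: 'a')
  sorted[9] = euiouiooaaoaou$aeuaauue  (last char: 'e')
  sorted[10] = iooaaoaou$aeuaauueeuiou  (last char: 'u')
  sorted[11] = iouiooaaoaou$aeuaauueeu  (last char: 'u')
  sorted[12] = oaaoaou$aeuaauueeuiouio  (last char: 'o')
  sorted[13] = oaou$aeuaauueeuiouiooaa  (last char: 'a')
  sorted[14] = ooaaoaou$aeuaauueeuioui  (last char: 'i')
  sorted[15] = ou$aeuaauueeuiouiooaaoa  (last char: 'a')
  sorted[16] = ouiooaaoaou$aeuaauueeui  (last char: 'i')
  sorted[17] = u$aeuaauueeuiouiooaaoao  (last char: 'o')
  sorted[18] = uaauueeuiouiooaaoaou$ae  (last char: 'e')
  sorted[19] = ueeuiouiooaaoaou$aeuaau  (last char: 'u')
  sorted[20] = uiooaaoaou$aeuaauueeuio  (last char: 'o')
  sorted[21] = uiouiooaaoaou$aeuaauuee  (last char: 'e')
  sorted[22] = uueeuiouiooaaoaou$aeuaa  (last char: 'a')
Last column: uou$aoauaeuuoaiaioeuoea
Original string S is at sorted index 3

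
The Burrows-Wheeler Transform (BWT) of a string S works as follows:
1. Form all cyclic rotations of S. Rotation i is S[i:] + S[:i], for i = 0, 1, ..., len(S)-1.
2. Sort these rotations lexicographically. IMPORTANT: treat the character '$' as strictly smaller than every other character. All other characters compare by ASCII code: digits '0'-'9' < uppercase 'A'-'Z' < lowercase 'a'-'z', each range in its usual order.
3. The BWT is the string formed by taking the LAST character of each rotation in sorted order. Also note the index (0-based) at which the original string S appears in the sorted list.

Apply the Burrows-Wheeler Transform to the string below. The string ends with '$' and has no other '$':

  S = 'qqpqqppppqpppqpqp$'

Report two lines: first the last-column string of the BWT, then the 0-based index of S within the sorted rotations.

Answer: pqqpqppqppqpqppqp$
17

Derivation:
All 18 rotations (rotation i = S[i:]+S[:i]):
  rot[0] = qqpqqppppqpppqpqp$
  rot[1] = qpqqppppqpppqpqp$q
  rot[2] = pqqppppqpppqpqp$qq
  rot[3] = qqppppqpppqpqp$qqp
  rot[4] = qppppqpppqpqp$qqpq
  rot[5] = ppppqpppqpqp$qqpqq
  rot[6] = pppqpppqpqp$qqpqqp
  rot[7] = ppqpppqpqp$qqpqqpp
  rot[8] = pqpppqpqp$qqpqqppp
  rot[9] = qpppqpqp$qqpqqpppp
  rot[10] = pppqpqp$qqpqqppppq
  rot[11] = ppqpqp$qqpqqppppqp
  rot[12] = pqpqp$qqpqqppppqpp
  rot[13] = qpqp$qqpqqppppqppp
  rot[14] = pqp$qqpqqppppqpppq
  rot[15] = qp$qqpqqppppqpppqp
  rot[16] = p$qqpqqppppqpppqpq
  rot[17] = $qqpqqppppqpppqpqp
Sorted (with $ < everything):
  sorted[0] = $qqpqqppppqpppqpqp  (last char: 'p')
  sorted[1] = p$qqpqqppppqpppqpq  (last char: 'q')
  sorted[2] = ppppqpppqpqp$qqpqq  (last char: 'q')
  sorted[3] = pppqpppqpqp$qqpqqp  (last char: 'p')
  sorted[4] = pppqpqp$qqpqqppppq  (last char: 'q')
  sorted[5] = ppqpppqpqp$qqpqqpp  (last char: 'p')
  sorted[6] = ppqpqp$qqpqqppppqp  (last char: 'p')
  sorted[7] = pqp$qqpqqppppqpppq  (last char: 'q')
  sorted[8] = pqpppqpqp$qqpqqppp  (last char: 'p')
  sorted[9] = pqpqp$qqpqqppppqpp  (last char: 'p')
  sorted[10] = pqqppppqpppqpqp$qq  (last char: 'q')
  sorted[11] = qp$qqpqqppppqpppqp  (last char: 'p')
  sorted[12] = qppppqpppqpqp$qqpq  (last char: 'q')
  sorted[13] = qpppqpqp$qqpqqpppp  (last char: 'p')
  sorted[14] = qpqp$qqpqqppppqppp  (last char: 'p')
  sorted[15] = qpqqppppqpppqpqp$q  (last char: 'q')
  sorted[16] = qqppppqpppqpqp$qqp  (last char: 'p')
  sorted[17] = qqpqqppppqpppqpqp$  (last char: '$')
Last column: pqqpqppqppqpqppqp$
Original string S is at sorted index 17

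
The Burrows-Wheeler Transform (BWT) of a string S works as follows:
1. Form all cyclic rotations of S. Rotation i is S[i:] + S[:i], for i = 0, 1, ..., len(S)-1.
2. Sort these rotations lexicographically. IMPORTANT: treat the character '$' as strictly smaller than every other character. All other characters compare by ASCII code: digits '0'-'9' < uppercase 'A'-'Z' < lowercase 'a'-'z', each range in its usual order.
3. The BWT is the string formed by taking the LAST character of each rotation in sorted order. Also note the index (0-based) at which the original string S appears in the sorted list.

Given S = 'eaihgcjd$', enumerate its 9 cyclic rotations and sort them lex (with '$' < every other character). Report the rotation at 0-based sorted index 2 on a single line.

All 9 rotations (rotation i = S[i:]+S[:i]):
  rot[0] = eaihgcjd$
  rot[1] = aihgcjd$e
  rot[2] = ihgcjd$ea
  rot[3] = hgcjd$eai
  rot[4] = gcjd$eaih
  rot[5] = cjd$eaihg
  rot[6] = jd$eaihgc
  rot[7] = d$eaihgcj
  rot[8] = $eaihgcjd
Sorted (with $ < everything):
  sorted[0] = $eaihgcjd
  sorted[1] = aihgcjd$e
  sorted[2] = cjd$eaihg
  sorted[3] = d$eaihgcj
  sorted[4] = eaihgcjd$
  sorted[5] = gcjd$eaih
  sorted[6] = hgcjd$eai
  sorted[7] = ihgcjd$ea
  sorted[8] = jd$eaihgc
sorted[2] = cjd$eaihg

Answer: cjd$eaihg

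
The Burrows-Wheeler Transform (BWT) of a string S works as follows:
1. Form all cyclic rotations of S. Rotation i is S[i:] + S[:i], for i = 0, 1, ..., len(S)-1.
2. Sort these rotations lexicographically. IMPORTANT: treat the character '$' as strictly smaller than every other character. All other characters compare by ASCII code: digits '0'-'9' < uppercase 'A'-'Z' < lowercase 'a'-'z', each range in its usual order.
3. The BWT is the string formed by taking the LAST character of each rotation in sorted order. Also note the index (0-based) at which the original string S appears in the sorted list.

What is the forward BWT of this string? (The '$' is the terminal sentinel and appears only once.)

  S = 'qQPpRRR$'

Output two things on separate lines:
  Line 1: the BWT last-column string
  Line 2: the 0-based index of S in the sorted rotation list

All 8 rotations (rotation i = S[i:]+S[:i]):
  rot[0] = qQPpRRR$
  rot[1] = QPpRRR$q
  rot[2] = PpRRR$qQ
  rot[3] = pRRR$qQP
  rot[4] = RRR$qQPp
  rot[5] = RR$qQPpR
  rot[6] = R$qQPpRR
  rot[7] = $qQPpRRR
Sorted (with $ < everything):
  sorted[0] = $qQPpRRR  (last char: 'R')
  sorted[1] = PpRRR$qQ  (last char: 'Q')
  sorted[2] = QPpRRR$q  (last char: 'q')
  sorted[3] = R$qQPpRR  (last char: 'R')
  sorted[4] = RR$qQPpR  (last char: 'R')
  sorted[5] = RRR$qQPp  (last char: 'p')
  sorted[6] = pRRR$qQP  (last char: 'P')
  sorted[7] = qQPpRRR$  (last char: '$')
Last column: RQqRRpP$
Original string S is at sorted index 7

Answer: RQqRRpP$
7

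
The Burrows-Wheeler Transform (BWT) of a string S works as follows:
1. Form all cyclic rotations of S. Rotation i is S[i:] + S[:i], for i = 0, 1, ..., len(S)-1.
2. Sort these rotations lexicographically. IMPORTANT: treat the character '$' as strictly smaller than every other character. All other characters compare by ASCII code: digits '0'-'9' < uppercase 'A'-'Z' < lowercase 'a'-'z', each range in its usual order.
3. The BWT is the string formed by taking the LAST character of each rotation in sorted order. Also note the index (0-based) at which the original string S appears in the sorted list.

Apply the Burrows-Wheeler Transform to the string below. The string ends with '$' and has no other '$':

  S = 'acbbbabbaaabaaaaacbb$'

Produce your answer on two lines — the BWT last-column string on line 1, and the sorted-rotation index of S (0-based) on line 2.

All 21 rotations (rotation i = S[i:]+S[:i]):
  rot[0] = acbbbabbaaabaaaaacbb$
  rot[1] = cbbbabbaaabaaaaacbb$a
  rot[2] = bbbabbaaabaaaaacbb$ac
  rot[3] = bbabbaaabaaaaacbb$acb
  rot[4] = babbaaabaaaaacbb$acbb
  rot[5] = abbaaabaaaaacbb$acbbb
  rot[6] = bbaaabaaaaacbb$acbbba
  rot[7] = baaabaaaaacbb$acbbbab
  rot[8] = aaabaaaaacbb$acbbbabb
  rot[9] = aabaaaaacbb$acbbbabba
  rot[10] = abaaaaacbb$acbbbabbaa
  rot[11] = baaaaacbb$acbbbabbaaa
  rot[12] = aaaaacbb$acbbbabbaaab
  rot[13] = aaaacbb$acbbbabbaaaba
  rot[14] = aaacbb$acbbbabbaaabaa
  rot[15] = aacbb$acbbbabbaaabaaa
  rot[16] = acbb$acbbbabbaaabaaaa
  rot[17] = cbb$acbbbabbaaabaaaaa
  rot[18] = bb$acbbbabbaaabaaaaac
  rot[19] = b$acbbbabbaaabaaaaacb
  rot[20] = $acbbbabbaaabaaaaacbb
Sorted (with $ < everything):
  sorted[0] = $acbbbabbaaabaaaaacbb  (last char: 'b')
  sorted[1] = aaaaacbb$acbbbabbaaab  (last char: 'b')
  sorted[2] = aaaacbb$acbbbabbaaaba  (last char: 'a')
  sorted[3] = aaabaaaaacbb$acbbbabb  (last char: 'b')
  sorted[4] = aaacbb$acbbbabbaaabaa  (last char: 'a')
  sorted[5] = aabaaaaacbb$acbbbabba  (last char: 'a')
  sorted[6] = aacbb$acbbbabbaaabaaa  (last char: 'a')
  sorted[7] = abaaaaacbb$acbbbabbaa  (last char: 'a')
  sorted[8] = abbaaabaaaaacbb$acbbb  (last char: 'b')
  sorted[9] = acbb$acbbbabbaaabaaaa  (last char: 'a')
  sorted[10] = acbbbabbaaabaaaaacbb$  (last char: '$')
  sorted[11] = b$acbbbabbaaabaaaaacb  (last char: 'b')
  sorted[12] = baaaaacbb$acbbbabbaaa  (last char: 'a')
  sorted[13] = baaabaaaaacbb$acbbbab  (last char: 'b')
  sorted[14] = babbaaabaaaaacbb$acbb  (last char: 'b')
  sorted[15] = bb$acbbbabbaaabaaaaac  (last char: 'c')
  sorted[16] = bbaaabaaaaacbb$acbbba  (last char: 'a')
  sorted[17] = bbabbaaabaaaaacbb$acb  (last char: 'b')
  sorted[18] = bbbabbaaabaaaaacbb$ac  (last char: 'c')
  sorted[19] = cbb$acbbbabbaaabaaaaa  (last char: 'a')
  sorted[20] = cbbbabbaaabaaaaacbb$a  (last char: 'a')
Last column: bbabaaaaba$babbcabcaa
Original string S is at sorted index 10

Answer: bbabaaaaba$babbcabcaa
10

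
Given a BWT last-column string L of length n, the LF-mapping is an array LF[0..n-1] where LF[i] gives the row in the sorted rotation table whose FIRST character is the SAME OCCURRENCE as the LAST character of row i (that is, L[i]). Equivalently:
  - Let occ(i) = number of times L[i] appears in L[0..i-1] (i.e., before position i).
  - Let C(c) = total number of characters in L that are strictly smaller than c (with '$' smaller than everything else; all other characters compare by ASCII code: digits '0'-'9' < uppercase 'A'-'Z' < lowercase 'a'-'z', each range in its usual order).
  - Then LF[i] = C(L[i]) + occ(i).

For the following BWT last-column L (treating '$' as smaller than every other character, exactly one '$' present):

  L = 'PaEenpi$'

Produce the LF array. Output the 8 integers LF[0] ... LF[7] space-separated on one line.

Char counts: '$':1, 'E':1, 'P':1, 'a':1, 'e':1, 'i':1, 'n':1, 'p':1
C (first-col start): C('$')=0, C('E')=1, C('P')=2, C('a')=3, C('e')=4, C('i')=5, C('n')=6, C('p')=7
L[0]='P': occ=0, LF[0]=C('P')+0=2+0=2
L[1]='a': occ=0, LF[1]=C('a')+0=3+0=3
L[2]='E': occ=0, LF[2]=C('E')+0=1+0=1
L[3]='e': occ=0, LF[3]=C('e')+0=4+0=4
L[4]='n': occ=0, LF[4]=C('n')+0=6+0=6
L[5]='p': occ=0, LF[5]=C('p')+0=7+0=7
L[6]='i': occ=0, LF[6]=C('i')+0=5+0=5
L[7]='$': occ=0, LF[7]=C('$')+0=0+0=0

Answer: 2 3 1 4 6 7 5 0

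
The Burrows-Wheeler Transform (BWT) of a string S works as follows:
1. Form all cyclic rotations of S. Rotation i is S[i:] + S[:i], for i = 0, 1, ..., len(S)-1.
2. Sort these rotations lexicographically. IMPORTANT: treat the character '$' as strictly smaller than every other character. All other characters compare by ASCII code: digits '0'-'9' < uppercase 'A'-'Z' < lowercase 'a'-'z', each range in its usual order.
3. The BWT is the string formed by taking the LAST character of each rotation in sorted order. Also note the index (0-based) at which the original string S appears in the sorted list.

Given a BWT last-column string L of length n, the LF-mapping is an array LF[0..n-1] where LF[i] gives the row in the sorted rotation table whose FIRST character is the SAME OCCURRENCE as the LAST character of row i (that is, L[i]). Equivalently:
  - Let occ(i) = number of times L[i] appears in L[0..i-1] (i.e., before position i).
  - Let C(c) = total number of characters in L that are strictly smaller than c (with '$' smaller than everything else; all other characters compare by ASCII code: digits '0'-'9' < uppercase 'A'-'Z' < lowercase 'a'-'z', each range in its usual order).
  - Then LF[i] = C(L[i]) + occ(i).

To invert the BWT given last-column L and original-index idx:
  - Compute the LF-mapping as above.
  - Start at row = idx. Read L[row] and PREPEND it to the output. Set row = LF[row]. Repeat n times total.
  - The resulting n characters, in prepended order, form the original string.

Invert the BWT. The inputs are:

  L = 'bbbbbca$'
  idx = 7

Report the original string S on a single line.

LF mapping: 2 3 4 5 6 7 1 0
Walk LF starting at row 7, prepending L[row]:
  step 1: row=7, L[7]='$', prepend. Next row=LF[7]=0
  step 2: row=0, L[0]='b', prepend. Next row=LF[0]=2
  step 3: row=2, L[2]='b', prepend. Next row=LF[2]=4
  step 4: row=4, L[4]='b', prepend. Next row=LF[4]=6
  step 5: row=6, L[6]='a', prepend. Next row=LF[6]=1
  step 6: row=1, L[1]='b', prepend. Next row=LF[1]=3
  step 7: row=3, L[3]='b', prepend. Next row=LF[3]=5
  step 8: row=5, L[5]='c', prepend. Next row=LF[5]=7
Reversed output: cbbabbb$

Answer: cbbabbb$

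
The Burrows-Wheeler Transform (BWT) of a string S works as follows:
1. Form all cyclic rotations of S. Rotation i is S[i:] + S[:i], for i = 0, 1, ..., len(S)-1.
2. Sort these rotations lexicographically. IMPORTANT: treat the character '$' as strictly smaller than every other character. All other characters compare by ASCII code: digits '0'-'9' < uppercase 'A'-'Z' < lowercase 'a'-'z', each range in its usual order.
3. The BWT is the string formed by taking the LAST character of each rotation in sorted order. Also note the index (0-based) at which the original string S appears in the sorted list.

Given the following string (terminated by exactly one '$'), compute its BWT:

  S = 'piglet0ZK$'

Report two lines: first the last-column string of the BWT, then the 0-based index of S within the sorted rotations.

All 10 rotations (rotation i = S[i:]+S[:i]):
  rot[0] = piglet0ZK$
  rot[1] = iglet0ZK$p
  rot[2] = glet0ZK$pi
  rot[3] = let0ZK$pig
  rot[4] = et0ZK$pigl
  rot[5] = t0ZK$pigle
  rot[6] = 0ZK$piglet
  rot[7] = ZK$piglet0
  rot[8] = K$piglet0Z
  rot[9] = $piglet0ZK
Sorted (with $ < everything):
  sorted[0] = $piglet0ZK  (last char: 'K')
  sorted[1] = 0ZK$piglet  (last char: 't')
  sorted[2] = K$piglet0Z  (last char: 'Z')
  sorted[3] = ZK$piglet0  (last char: '0')
  sorted[4] = et0ZK$pigl  (last char: 'l')
  sorted[5] = glet0ZK$pi  (last char: 'i')
  sorted[6] = iglet0ZK$p  (last char: 'p')
  sorted[7] = let0ZK$pig  (last char: 'g')
  sorted[8] = piglet0ZK$  (last char: '$')
  sorted[9] = t0ZK$pigle  (last char: 'e')
Last column: KtZ0lipg$e
Original string S is at sorted index 8

Answer: KtZ0lipg$e
8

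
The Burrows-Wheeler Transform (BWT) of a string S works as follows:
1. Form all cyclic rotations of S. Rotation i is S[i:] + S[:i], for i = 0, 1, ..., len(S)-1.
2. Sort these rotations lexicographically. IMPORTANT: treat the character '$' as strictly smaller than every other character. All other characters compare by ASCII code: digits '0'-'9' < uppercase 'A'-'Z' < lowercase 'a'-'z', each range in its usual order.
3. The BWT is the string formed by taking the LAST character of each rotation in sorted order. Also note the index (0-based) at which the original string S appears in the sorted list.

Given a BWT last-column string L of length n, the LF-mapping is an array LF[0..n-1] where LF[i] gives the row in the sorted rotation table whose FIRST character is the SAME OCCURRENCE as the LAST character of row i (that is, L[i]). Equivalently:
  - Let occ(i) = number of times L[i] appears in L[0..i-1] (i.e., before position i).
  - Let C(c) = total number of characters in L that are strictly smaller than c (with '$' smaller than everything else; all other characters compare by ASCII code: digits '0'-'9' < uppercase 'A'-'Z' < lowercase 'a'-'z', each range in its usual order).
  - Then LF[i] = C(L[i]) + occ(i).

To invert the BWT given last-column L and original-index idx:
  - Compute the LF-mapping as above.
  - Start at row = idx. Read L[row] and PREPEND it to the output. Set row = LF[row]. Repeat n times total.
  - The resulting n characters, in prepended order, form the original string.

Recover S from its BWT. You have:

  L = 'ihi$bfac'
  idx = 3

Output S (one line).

LF mapping: 6 5 7 0 2 4 1 3
Walk LF starting at row 3, prepending L[row]:
  step 1: row=3, L[3]='$', prepend. Next row=LF[3]=0
  step 2: row=0, L[0]='i', prepend. Next row=LF[0]=6
  step 3: row=6, L[6]='a', prepend. Next row=LF[6]=1
  step 4: row=1, L[1]='h', prepend. Next row=LF[1]=5
  step 5: row=5, L[5]='f', prepend. Next row=LF[5]=4
  step 6: row=4, L[4]='b', prepend. Next row=LF[4]=2
  step 7: row=2, L[2]='i', prepend. Next row=LF[2]=7
  step 8: row=7, L[7]='c', prepend. Next row=LF[7]=3
Reversed output: cibfhai$

Answer: cibfhai$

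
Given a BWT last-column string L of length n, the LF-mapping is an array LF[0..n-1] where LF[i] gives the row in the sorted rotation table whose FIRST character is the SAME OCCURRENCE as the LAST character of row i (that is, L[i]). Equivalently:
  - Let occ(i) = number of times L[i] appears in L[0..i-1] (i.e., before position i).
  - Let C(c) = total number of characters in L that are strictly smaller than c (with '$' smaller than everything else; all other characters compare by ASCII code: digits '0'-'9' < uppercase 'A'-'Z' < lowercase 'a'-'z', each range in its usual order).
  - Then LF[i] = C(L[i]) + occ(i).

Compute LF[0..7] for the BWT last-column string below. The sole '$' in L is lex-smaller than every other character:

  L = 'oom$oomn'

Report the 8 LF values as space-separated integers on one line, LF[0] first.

Char counts: '$':1, 'm':2, 'n':1, 'o':4
C (first-col start): C('$')=0, C('m')=1, C('n')=3, C('o')=4
L[0]='o': occ=0, LF[0]=C('o')+0=4+0=4
L[1]='o': occ=1, LF[1]=C('o')+1=4+1=5
L[2]='m': occ=0, LF[2]=C('m')+0=1+0=1
L[3]='$': occ=0, LF[3]=C('$')+0=0+0=0
L[4]='o': occ=2, LF[4]=C('o')+2=4+2=6
L[5]='o': occ=3, LF[5]=C('o')+3=4+3=7
L[6]='m': occ=1, LF[6]=C('m')+1=1+1=2
L[7]='n': occ=0, LF[7]=C('n')+0=3+0=3

Answer: 4 5 1 0 6 7 2 3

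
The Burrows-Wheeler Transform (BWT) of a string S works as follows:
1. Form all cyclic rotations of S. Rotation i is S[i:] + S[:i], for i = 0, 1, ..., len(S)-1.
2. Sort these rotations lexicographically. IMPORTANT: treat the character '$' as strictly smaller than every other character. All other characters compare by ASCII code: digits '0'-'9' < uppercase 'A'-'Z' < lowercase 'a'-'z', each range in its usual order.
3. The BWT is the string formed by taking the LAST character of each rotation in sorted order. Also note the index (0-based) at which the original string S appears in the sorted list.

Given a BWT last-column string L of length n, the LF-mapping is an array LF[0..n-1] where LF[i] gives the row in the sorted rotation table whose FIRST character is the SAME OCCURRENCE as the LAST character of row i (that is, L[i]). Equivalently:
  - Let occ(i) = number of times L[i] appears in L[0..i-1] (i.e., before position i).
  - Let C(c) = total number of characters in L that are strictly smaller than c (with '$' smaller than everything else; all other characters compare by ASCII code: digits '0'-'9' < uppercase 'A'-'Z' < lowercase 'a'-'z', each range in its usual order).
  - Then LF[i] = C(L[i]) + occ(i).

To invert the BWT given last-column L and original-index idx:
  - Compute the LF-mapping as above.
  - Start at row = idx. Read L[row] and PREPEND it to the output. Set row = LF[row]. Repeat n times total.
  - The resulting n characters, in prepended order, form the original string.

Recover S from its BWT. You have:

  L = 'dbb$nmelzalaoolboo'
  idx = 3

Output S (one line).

Answer: balloonbamboozled$

Derivation:
LF mapping: 6 3 4 0 12 11 7 8 17 1 9 2 13 14 10 5 15 16
Walk LF starting at row 3, prepending L[row]:
  step 1: row=3, L[3]='$', prepend. Next row=LF[3]=0
  step 2: row=0, L[0]='d', prepend. Next row=LF[0]=6
  step 3: row=6, L[6]='e', prepend. Next row=LF[6]=7
  step 4: row=7, L[7]='l', prepend. Next row=LF[7]=8
  step 5: row=8, L[8]='z', prepend. Next row=LF[8]=17
  step 6: row=17, L[17]='o', prepend. Next row=LF[17]=16
  step 7: row=16, L[16]='o', prepend. Next row=LF[16]=15
  step 8: row=15, L[15]='b', prepend. Next row=LF[15]=5
  step 9: row=5, L[5]='m', prepend. Next row=LF[5]=11
  step 10: row=11, L[11]='a', prepend. Next row=LF[11]=2
  step 11: row=2, L[2]='b', prepend. Next row=LF[2]=4
  step 12: row=4, L[4]='n', prepend. Next row=LF[4]=12
  step 13: row=12, L[12]='o', prepend. Next row=LF[12]=13
  step 14: row=13, L[13]='o', prepend. Next row=LF[13]=14
  step 15: row=14, L[14]='l', prepend. Next row=LF[14]=10
  step 16: row=10, L[10]='l', prepend. Next row=LF[10]=9
  step 17: row=9, L[9]='a', prepend. Next row=LF[9]=1
  step 18: row=1, L[1]='b', prepend. Next row=LF[1]=3
Reversed output: balloonbamboozled$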